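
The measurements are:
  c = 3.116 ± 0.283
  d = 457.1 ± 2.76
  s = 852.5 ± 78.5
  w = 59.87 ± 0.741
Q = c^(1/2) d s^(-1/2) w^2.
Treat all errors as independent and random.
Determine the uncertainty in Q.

Relative error in a monomial: (δQ/Q)² = Σ (nᵢ · δxᵢ/xᵢ)².
  (½·δc/c)² = (0.5×0.0908)² = 0.00206;  (1·δd/d)² = (1×0.00604)² = 3.65e-05;  (−½·δs/s)² = (-0.5×0.0921)² = 0.00212;  (2·δw/w)² = (2×0.0124)² = 0.000613
δQ/Q = √(0.00483) = 0.0695
Q = 99060, so δQ = 0.0695 × 99060 = 6890.

6890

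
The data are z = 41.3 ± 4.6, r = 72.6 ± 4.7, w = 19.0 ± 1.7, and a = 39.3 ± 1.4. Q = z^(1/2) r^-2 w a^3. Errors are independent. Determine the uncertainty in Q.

Since Q is a product/quotient, work with relative uncertainties:
  (½·δz/z)² = (0.5×0.111)² = 0.00310;  (-2·δr/r)² = (-2×0.0647)² = 0.0168;  (1·δw/w)² = (1×0.0895)² = 0.00801;  (3·δa/a)² = (3×0.0356)² = 0.0114
δQ/Q = √(0.0393) = 0.198
Q = 1410, so δQ = 0.198 × 1410 = 279.

279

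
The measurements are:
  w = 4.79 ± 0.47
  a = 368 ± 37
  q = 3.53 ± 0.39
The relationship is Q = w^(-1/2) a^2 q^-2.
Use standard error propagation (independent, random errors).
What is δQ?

Relative error in a monomial: (δQ/Q)² = Σ (nᵢ · δxᵢ/xᵢ)².
  (−½·δw/w)² = (-0.5×0.0981)² = 0.00241;  (2·δa/a)² = (2×0.101)² = 0.0404;  (-2·δq/q)² = (-2×0.110)² = 0.0488
δQ/Q = √(0.0917) = 0.303
Q = 4970, so δQ = 0.303 × 4970 = 1500.

1500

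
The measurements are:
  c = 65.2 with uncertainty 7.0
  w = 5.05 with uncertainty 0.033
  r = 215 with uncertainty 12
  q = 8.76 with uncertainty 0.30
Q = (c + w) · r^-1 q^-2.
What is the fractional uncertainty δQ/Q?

Let u = c + w = 70.2. δu = √(δc² + δw²) = √(49.0 + 0.00109) = 7.00, so δu/u = 0.0996.
Q is then a monomial in u, r, q:
δQ/Q = √((δu/u)² + (-1·δr/r)² + (-2·δq/q)²) = √(0.00993 + 0.00312 + 0.00469) = 0.133

0.133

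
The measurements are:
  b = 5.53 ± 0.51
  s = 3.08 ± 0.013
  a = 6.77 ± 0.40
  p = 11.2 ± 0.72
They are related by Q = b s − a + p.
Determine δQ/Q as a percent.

8.27%

Let w = b·s = 17.0. δw/w = √((1·δb/b)² + (1·δs/s)²) = √(0.00851 + 1.78e-05) = 0.0923, so δw = 1.57.
Q = w − a + p: δQ = √(δw² + δa² + δp²) = √(2.47 + 0.160 + 0.518) = 1.78
Q = 21.5, so δQ/Q = 1.78/21.5 = 0.0827.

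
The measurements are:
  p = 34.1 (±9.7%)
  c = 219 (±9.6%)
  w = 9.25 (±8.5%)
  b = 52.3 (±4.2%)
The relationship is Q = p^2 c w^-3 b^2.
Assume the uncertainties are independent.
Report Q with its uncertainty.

Products/powers → add relative errors in quadrature, weighted by exponent:
  (2·δp/p)² = (2×0.0970)² = 0.0376;  (1·δc/c)² = (1×0.0960)² = 0.00922;  (-3·δw/w)² = (-3×0.0850)² = 0.0650;  (2·δb/b)² = (2×0.0420)² = 0.00706
δQ/Q = √(0.119) = 0.345
Q = 8.8e+05, so δQ = 0.345 × 8.8e+05 = 3.04e+05.

(8.80 ± 3.04) × 10^5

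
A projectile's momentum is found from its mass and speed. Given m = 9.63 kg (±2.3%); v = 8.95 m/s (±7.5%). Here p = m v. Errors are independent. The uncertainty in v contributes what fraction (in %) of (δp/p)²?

91.4%

(δp/p)² = (1·δm/m)² + (1·δv/v)²
  m term: (1×0.0230)² = 0.000529
  v term: (1×0.0750)² = 0.00562
Total = 0.00615. Share from v = 0.00562/0.00615 = 0.914.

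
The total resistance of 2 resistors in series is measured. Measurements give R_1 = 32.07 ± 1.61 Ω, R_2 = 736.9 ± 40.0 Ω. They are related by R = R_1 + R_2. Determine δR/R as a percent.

Absolute uncertainties add in quadrature for a linear combination:
  (δR_1)² = 2.59;  (δR_2)² = 1600
δR = √(1600) = 40.0 Ω
R = 769.0 Ω, so δR/R = 40.0/769.0 = 0.0521.

5.21%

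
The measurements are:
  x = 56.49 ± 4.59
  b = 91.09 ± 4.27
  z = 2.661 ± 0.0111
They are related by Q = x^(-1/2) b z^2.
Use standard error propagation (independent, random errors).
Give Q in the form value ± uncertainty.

Since Q is a product/quotient, work with relative uncertainties:
  (−½·δx/x)² = (-0.5×0.0813)² = 0.00165;  (1·δb/b)² = (1×0.0469)² = 0.00220;  (2·δz/z)² = (2×0.00417)² = 6.96e-05
δQ/Q = √(0.00392) = 0.0626
Q = 85.82, so δQ = 0.0626 × 85.82 = 5.37.

85.82 ± 5.37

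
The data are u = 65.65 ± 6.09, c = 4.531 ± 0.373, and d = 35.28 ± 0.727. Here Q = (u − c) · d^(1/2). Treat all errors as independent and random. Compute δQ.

36.4

Let w = u − c = 61.12. δw = √(δu² + δc²) = √(37.1 + 0.139) = 6.10, so δw/w = 0.0998.
Q is then a monomial in w, d:
δQ/Q = √((δw/w)² + (½·δd/d)²) = √(0.00997 + 0.000106) = 0.100
Q = 363.0, so δQ = 0.100 × 363.0 = 36.4.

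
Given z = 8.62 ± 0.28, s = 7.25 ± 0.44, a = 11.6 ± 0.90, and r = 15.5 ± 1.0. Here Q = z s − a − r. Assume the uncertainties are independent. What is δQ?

Let p = z·s = 62.5. δp/p = √((1·δz/z)² + (1·δs/s)²) = √(0.00106 + 0.00368) = 0.0688, so δp = 4.30.
Q = p − a − r: δQ = √(δp² + δa² + δr²) = √(18.5 + 0.810 + 1.00) = 4.51

4.51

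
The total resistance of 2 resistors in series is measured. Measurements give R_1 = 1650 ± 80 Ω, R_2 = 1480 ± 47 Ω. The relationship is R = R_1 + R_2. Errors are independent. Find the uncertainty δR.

Each term contributes (cᵢ δxᵢ)² to (δR)²:
  (δR_1)² = 6400;  (δR_2)² = 2210
δR = √(8610) = 92.8 Ω

92.8 Ω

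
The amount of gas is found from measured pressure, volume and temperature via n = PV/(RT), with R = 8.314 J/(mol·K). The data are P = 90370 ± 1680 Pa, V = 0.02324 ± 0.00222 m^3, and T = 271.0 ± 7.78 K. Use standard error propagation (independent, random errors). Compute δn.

0.0946 mol

Products/powers → add relative errors in quadrature, weighted by exponent:
  (1·δP/P)² = (1×0.0186)² = 0.000346;  (1·δV/V)² = (1×0.0955)² = 0.00913;  (-1·δT/T)² = (-1×0.0287)² = 0.000824
δn/n = √(0.0103) = 0.101
n = 0.9321 mol, so δn = 0.101 × 0.9321 = 0.0946 mol.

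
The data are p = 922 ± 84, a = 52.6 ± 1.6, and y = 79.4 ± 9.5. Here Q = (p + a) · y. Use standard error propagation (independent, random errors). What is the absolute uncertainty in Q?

Let u = p + a = 975. δu = √(δp² + δa²) = √(7060 + 2.56) = 84.0, so δu/u = 0.0862.
Q is then a monomial in u, y:
δQ/Q = √((δu/u)² + (1·δy/y)²) = √(0.00743 + 0.0143) = 0.147
Q = 77400, so δQ = 0.147 × 77400 = 11400.

11400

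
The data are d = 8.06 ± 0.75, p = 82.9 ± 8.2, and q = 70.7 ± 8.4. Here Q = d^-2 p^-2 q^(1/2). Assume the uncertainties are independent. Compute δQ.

5.24e-06

Relative error in a monomial: (δQ/Q)² = Σ (nᵢ · δxᵢ/xᵢ)².
  (-2·δd/d)² = (-2×0.0931)² = 0.0346;  (-2·δp/p)² = (-2×0.0989)² = 0.0391;  (½·δq/q)² = (0.5×0.119)² = 0.00353
δQ/Q = √(0.0773) = 0.278
Q = 1.88e-05, so δQ = 0.278 × 1.88e-05 = 5.24e-06.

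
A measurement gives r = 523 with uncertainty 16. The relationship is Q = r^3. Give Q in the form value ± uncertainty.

(1.43 ± 0.131) × 10^8

Products/powers → add relative errors in quadrature, weighted by exponent:
  (3·δr/r)² = (3×0.0306)² = 0.00842
δQ/Q = √(0.00842) = 0.0918
Q = 1.43e+08, so δQ = 0.0918 × 1.43e+08 = 1.31e+07.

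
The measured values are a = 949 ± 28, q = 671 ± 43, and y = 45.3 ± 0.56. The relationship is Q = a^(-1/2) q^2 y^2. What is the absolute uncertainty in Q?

Each factor contributes (exponent × relative error)² to (δQ/Q)²:
  (−½·δa/a)² = (-0.5×0.0295)² = 0.000218;  (2·δq/q)² = (2×0.0641)² = 0.0164;  (2·δy/y)² = (2×0.0124)² = 0.000611
δQ/Q = √(0.0173) = 0.131
Q = 3e+07, so δQ = 0.131 × 3e+07 = 3.94e+06.

3.94e+06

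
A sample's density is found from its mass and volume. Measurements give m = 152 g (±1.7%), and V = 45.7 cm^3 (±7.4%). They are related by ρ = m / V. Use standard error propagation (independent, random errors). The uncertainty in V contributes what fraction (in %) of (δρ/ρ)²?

95.0%

(δρ/ρ)² = (1·δm/m)² + (-1·δV/V)²
  m term: (1×0.0170)² = 0.000289
  V term: (-1×0.0740)² = 0.00548
Total = 0.00577. Share from V = 0.00548/0.00577 = 0.950.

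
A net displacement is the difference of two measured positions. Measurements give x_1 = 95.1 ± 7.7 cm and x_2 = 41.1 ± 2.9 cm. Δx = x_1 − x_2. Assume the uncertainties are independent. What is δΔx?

For a sum/difference, combine absolute errors in quadrature:
  (δx_1)² = 59.3;  (δx_2)² = 8.41
δΔx = √(67.7) = 8.23 cm

8.23 cm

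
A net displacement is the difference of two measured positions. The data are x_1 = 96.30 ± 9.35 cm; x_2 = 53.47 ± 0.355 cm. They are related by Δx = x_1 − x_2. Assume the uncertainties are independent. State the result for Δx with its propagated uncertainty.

For a sum/difference, combine absolute errors in quadrature:
  (δx_1)² = 87.4;  (δx_2)² = 0.126
δΔx = √(87.5) = 9.36 cm
Δx = 42.83 cm.

42.83 ± 9.36 cm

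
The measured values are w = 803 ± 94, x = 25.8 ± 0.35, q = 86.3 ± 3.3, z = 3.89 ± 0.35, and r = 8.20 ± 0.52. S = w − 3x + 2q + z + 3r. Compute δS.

94.3

Each term contributes (cᵢ δxᵢ)² to (δS)²:
  (δw)² = 8840;  (3·δx)² = 1.10;  (2·δq)² = 43.6;  (δz)² = 0.122;  (3·δr)² = 2.43
δS = √(8880) = 94.3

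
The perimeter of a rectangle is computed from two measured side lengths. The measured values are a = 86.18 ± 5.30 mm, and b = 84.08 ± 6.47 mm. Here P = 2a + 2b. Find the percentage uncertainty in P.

P is a linear combination, so absolute uncertainties add in quadrature:
  (2·δa)² = 112;  (2·δb)² = 167
δP = √(280) = 16.7 mm
P = 340.5 mm, so δP/P = 16.7/340.5 = 0.0491.

4.91%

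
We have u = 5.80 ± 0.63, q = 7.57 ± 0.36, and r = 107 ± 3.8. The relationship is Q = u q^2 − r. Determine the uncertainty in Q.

48.1

Let p = u·q^2 = 332. δp/p = √((1·δu/u)² + (2·δq/q)²) = √(0.0118 + 0.00905) = 0.144, so δp = 48.0.
Q = p − r: δQ = √(δp² + δr²) = √(2300 + 14.4) = 48.1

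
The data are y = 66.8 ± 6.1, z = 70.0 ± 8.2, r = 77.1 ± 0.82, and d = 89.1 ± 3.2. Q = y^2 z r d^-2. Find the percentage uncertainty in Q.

Relative error in a monomial: (δQ/Q)² = Σ (nᵢ · δxᵢ/xᵢ)².
  (2·δy/y)² = (2×0.0913)² = 0.0334;  (1·δz/z)² = (1×0.117)² = 0.0137;  (1·δr/r)² = (1×0.0106)² = 0.000113;  (-2·δd/d)² = (-2×0.0359)² = 0.00516
δQ/Q = √(0.0524) = 0.229

22.9%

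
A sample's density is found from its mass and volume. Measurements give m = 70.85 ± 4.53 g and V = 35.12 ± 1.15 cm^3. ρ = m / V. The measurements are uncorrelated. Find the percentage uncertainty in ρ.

Relative error in a monomial: (δρ/ρ)² = Σ (nᵢ · δxᵢ/xᵢ)².
  (1·δm/m)² = (1×0.0639)² = 0.00409;  (-1·δV/V)² = (-1×0.0327)² = 0.00107
δρ/ρ = √(0.00516) = 0.0718

7.18%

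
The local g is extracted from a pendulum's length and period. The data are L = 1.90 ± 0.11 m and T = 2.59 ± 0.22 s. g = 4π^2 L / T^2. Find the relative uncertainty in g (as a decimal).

0.179

Products/powers → add relative errors in quadrature, weighted by exponent:
  (1·δL/L)² = (1×0.0579)² = 0.00335;  (-2·δT/T)² = (-2×0.0849)² = 0.0289
δg/g = √(0.0322) = 0.179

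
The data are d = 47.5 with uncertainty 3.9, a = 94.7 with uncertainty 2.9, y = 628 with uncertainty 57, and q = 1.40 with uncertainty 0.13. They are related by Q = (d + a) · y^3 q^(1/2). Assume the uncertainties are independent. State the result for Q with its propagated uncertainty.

Let u = d + a = 142. δu = √(δd² + δa²) = √(15.2 + 8.41) = 4.86, so δu/u = 0.0342.
Q is then a monomial in u, y, q:
δQ/Q = √((δu/u)² + (3·δy/y)² + (½·δq/q)²) = √(0.00117 + 0.0741 + 0.00216) = 0.278
Q = 4.17e+10, so δQ = 0.278 × 4.17e+10 = 1.16e+10.

(4.17 ± 1.16) × 10^10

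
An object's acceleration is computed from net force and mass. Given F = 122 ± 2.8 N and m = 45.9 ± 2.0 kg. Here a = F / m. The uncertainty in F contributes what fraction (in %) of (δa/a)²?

21.7%

(δa/a)² = (1·δF/F)² + (-1·δm/m)²
  F term: (1×0.0230)² = 0.000527
  m term: (-1×0.0436)² = 0.00190
Total = 0.00243. Share from F = 0.000527/0.00243 = 0.217.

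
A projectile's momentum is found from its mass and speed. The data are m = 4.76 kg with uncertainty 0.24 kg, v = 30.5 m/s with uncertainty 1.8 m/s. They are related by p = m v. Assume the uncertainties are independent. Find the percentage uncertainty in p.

7.76%

Each factor contributes (exponent × relative error)² to (δp/p)²:
  (1·δm/m)² = (1×0.0504)² = 0.00254;  (1·δv/v)² = (1×0.0590)² = 0.00348
δp/p = √(0.00603) = 0.0776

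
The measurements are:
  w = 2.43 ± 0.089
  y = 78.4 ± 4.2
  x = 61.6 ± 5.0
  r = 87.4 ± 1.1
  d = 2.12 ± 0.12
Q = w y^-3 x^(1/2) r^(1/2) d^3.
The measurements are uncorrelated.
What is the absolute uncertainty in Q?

0.000847

For a monomial Q ∝ w, y^-3, x^(1/2), r^(1/2), d^3, fractional errors add in quadrature:
  (1·δw/w)² = (1×0.0366)² = 0.00134;  (-3·δy/y)² = (-3×0.0536)² = 0.0258;  (½·δx/x)² = (0.5×0.0812)² = 0.00165;  (½·δr/r)² = (0.5×0.0126)² = 3.96e-05;  (3·δd/d)² = (3×0.0566)² = 0.0288
δQ/Q = √(0.0577) = 0.240
Q = 0.00353, so δQ = 0.240 × 0.00353 = 0.000847.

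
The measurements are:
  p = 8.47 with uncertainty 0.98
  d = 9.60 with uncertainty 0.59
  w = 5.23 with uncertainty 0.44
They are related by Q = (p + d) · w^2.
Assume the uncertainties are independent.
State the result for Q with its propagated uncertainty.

Let u = p + d = 18.1. δu = √(δp² + δd²) = √(0.960 + 0.348) = 1.14, so δu/u = 0.0633.
Q is then a monomial in u, w:
δQ/Q = √((δu/u)² + (2·δw/w)²) = √(0.00401 + 0.0283) = 0.180
Q = 494, so δQ = 0.180 × 494 = 88.9.

494 ± 88.9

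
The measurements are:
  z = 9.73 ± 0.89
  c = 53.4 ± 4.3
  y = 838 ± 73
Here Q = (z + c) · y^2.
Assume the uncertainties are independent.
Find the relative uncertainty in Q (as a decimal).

Let u = z + c = 63.1. δu = √(δz² + δc²) = √(0.792 + 18.5) = 4.39, so δu/u = 0.0696.
Q is then a monomial in u, y:
δQ/Q = √((δu/u)² + (2·δy/y)²) = √(0.00484 + 0.0304) = 0.188

0.188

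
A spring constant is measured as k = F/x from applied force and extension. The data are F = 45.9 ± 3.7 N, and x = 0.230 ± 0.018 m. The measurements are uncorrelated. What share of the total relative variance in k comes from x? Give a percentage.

48.5%

(δk/k)² = (1·δF/F)² + (-1·δx/x)²
  F term: (1×0.0806)² = 0.00650
  x term: (-1×0.0783)² = 0.00612
Total = 0.0126. Share from x = 0.00612/0.0126 = 0.485.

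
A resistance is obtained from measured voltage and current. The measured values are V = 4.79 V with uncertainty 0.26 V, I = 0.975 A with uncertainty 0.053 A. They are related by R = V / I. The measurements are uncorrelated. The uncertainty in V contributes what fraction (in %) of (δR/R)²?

(δR/R)² = (1·δV/V)² + (-1·δI/I)²
  V term: (1×0.0543)² = 0.00295
  I term: (-1×0.0544)² = 0.00295
Total = 0.00590. Share from V = 0.00295/0.00590 = 0.499.

49.9%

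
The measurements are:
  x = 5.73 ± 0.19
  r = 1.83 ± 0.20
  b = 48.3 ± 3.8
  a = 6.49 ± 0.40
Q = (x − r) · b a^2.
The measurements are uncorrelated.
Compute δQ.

1290

Let u = x − r = 3.90. δu = √(δx² + δr²) = √(0.0361 + 0.0400) = 0.276, so δu/u = 0.0707.
Q is then a monomial in u, b, a:
δQ/Q = √((δu/u)² + (1·δb/b)² + (2·δa/a)²) = √(0.00500 + 0.00619 + 0.0152) = 0.162
Q = 7930, so δQ = 0.162 × 7930 = 1290.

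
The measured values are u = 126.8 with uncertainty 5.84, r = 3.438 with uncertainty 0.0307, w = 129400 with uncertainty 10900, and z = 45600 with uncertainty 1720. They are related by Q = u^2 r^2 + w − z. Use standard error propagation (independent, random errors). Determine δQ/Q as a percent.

Let p = u^2·r^2 = 190000. δp/p = √((2·δu/u)² + (2·δr/r)²) = √(0.00848 + 0.000319) = 0.0938, so δp = 17800.
Q = p + w − z: δQ = √(δp² + δw² + δz²) = √(3.18e+08 + 1.19e+08 + 2.96e+06) = 21000
Q = 273800, so δQ/Q = 21000/273800 = 0.0766.

7.66%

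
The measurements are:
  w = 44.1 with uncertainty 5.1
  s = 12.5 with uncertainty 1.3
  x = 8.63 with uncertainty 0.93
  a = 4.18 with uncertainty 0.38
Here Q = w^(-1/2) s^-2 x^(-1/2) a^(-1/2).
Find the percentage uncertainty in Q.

For a monomial Q ∝ w^(-1/2), s^-2, x^(-1/2), a^(-1/2), fractional errors add in quadrature:
  (−½·δw/w)² = (-0.5×0.116)² = 0.00334;  (-2·δs/s)² = (-2×0.104)² = 0.0433;  (−½·δx/x)² = (-0.5×0.108)² = 0.00290;  (−½·δa/a)² = (-0.5×0.0909)² = 0.00207
δQ/Q = √(0.0516) = 0.227

22.7%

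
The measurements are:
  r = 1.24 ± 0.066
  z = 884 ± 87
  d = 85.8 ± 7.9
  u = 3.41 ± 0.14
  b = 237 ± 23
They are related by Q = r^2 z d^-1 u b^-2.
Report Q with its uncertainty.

0.000962 ± 0.000252

Q is a product of powers, so relative uncertainties combine in quadrature:
  (2·δr/r)² = (2×0.0532)² = 0.0113;  (1·δz/z)² = (1×0.0984)² = 0.00969;  (-1·δd/d)² = (-1×0.0921)² = 0.00848;  (1·δu/u)² = (1×0.0411)² = 0.00169;  (-2·δb/b)² = (-2×0.0970)² = 0.0377
δQ/Q = √(0.0689) = 0.262
Q = 0.000962, so δQ = 0.262 × 0.000962 = 0.000252.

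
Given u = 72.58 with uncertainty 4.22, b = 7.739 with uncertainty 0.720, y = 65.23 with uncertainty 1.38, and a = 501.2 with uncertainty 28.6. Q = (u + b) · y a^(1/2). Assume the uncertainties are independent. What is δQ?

7510

Let w = u + b = 80.32. δw = √(δu² + δb²) = √(17.8 + 0.518) = 4.28, so δw/w = 0.0533.
Q is then a monomial in w, y, a:
δQ/Q = √((δw/w)² + (1·δy/y)² + (½·δa/a)²) = √(0.00284 + 0.000448 + 0.000814) = 0.0641
Q = 117300, so δQ = 0.0641 × 117300 = 7510.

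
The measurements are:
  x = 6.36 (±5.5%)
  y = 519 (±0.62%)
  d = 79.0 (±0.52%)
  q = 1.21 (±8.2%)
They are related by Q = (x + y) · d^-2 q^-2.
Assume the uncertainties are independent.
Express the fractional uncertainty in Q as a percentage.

16.4%

Let u = x + y = 525. δu = √(δx² + δy²) = √(0.122 + 10.4) = 3.24, so δu/u = 0.00616.
Q is then a monomial in u, d, q:
δQ/Q = √((δu/u)² + (-2·δd/d)² + (-2·δq/q)²) = √(3.8e-05 + 0.000108 + 0.0269) = 0.164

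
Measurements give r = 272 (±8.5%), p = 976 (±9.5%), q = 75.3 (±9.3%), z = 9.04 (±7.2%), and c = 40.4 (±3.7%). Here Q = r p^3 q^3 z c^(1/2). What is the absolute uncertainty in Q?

Each factor contributes (exponent × relative error)² to (δQ/Q)²:
  (1·δr/r)² = (1×0.0850)² = 0.00723;  (3·δp/p)² = (3×0.0950)² = 0.0812;  (3·δq/q)² = (3×0.0930)² = 0.0778;  (1·δz/z)² = (1×0.0720)² = 0.00518;  (½·δc/c)² = (0.5×0.0370)² = 0.000342
δQ/Q = √(0.172) = 0.415
Q = 6.2e+18, so δQ = 0.415 × 6.2e+18 = 2.57e+18.

2.57e+18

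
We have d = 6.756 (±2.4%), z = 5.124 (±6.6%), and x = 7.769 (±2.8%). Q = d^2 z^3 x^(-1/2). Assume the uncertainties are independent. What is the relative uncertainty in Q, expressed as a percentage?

20.4%

Since Q is a product/quotient, work with relative uncertainties:
  (2·δd/d)² = (2×0.0240)² = 0.00230;  (3·δz/z)² = (3×0.0660)² = 0.0392;  (−½·δx/x)² = (-0.5×0.0280)² = 0.000196
δQ/Q = √(0.0417) = 0.204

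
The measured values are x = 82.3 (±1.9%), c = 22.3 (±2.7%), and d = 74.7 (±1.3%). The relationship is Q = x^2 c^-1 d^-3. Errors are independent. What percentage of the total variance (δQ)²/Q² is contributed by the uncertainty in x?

39.1%

(δQ/Q)² = (2·δx/x)² + (-1·δc/c)² + (-3·δd/d)²
  x term: (2×0.0190)² = 0.00144
  c term: (-1×0.0270)² = 0.000729
  d term: (-3×0.0130)² = 0.00152
Total = 0.00369. Share from x = 0.00144/0.00369 = 0.391.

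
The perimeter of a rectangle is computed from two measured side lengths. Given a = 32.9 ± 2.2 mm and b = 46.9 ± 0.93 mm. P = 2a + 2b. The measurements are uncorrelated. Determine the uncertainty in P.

4.78 mm

Sums and differences: (δP)² = Σ (cᵢ δxᵢ)².
  (2·δa)² = 19.4;  (2·δb)² = 3.46
δP = √(22.8) = 4.78 mm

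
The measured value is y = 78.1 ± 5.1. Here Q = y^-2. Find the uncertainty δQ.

2.14e-05

Q ∝ y^-2, so δQ/Q = |-2| · δy/y = 2 × 0.0653 = 0.131.
Q = 0.000164, so δQ = 0.131 × 0.000164 = 2.14e-05.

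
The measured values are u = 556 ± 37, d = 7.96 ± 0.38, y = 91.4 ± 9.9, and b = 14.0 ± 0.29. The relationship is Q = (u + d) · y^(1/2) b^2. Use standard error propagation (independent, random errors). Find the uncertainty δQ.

100000

Let w = u + d = 564. δw = √(δu² + δd²) = √(1370 + 0.144) = 37.0, so δw/w = 0.0656.
Q is then a monomial in w, y, b:
δQ/Q = √((δw/w)² + (½·δy/y)² + (2·δb/b)²) = √(0.00430 + 0.00293 + 0.00172) = 0.0946
Q = 1.06e+06, so δQ = 0.0946 × 1.06e+06 = 100000.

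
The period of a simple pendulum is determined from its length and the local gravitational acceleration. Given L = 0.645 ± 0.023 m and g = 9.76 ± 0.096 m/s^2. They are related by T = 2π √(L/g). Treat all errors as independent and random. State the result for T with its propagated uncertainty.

1.62 ± 0.0299 s

Each factor contributes (exponent × relative error)² to (δT/T)²:
  (½·δL/L)² = (0.5×0.0357)² = 0.000318;  (−½·δg/g)² = (-0.5×0.00984)² = 2.42e-05
δT/T = √(0.000342) = 0.0185
T = 1.62 s, so δT = 0.0185 × 1.62 = 0.0299 s.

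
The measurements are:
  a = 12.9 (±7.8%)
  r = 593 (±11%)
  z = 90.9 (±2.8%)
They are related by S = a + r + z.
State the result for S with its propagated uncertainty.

Sums and differences: (δS)² = Σ (cᵢ δxᵢ)².
  (δa)² = 1.01;  (δr)² = 4250;  (δz)² = 6.48
δS = √(4260) = 65.3
S = 697.

697 ± 65.3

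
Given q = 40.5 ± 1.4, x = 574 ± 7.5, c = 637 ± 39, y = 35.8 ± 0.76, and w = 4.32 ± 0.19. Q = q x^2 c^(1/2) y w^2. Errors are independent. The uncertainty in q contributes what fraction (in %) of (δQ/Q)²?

10.9%

(δQ/Q)² = (1·δq/q)² + (2·δx/x)² + (½·δc/c)² + (1·δy/y)² + (2·δw/w)²
  q term: (1×0.0346)² = 0.00119
  x term: (2×0.0131)² = 0.000683
  c term: (0.5×0.0612)² = 0.000937
  y term: (1×0.0212)² = 0.000451
  w term: (2×0.0440)² = 0.00774
Total = 0.0110. Share from q = 0.00119/0.0110 = 0.109.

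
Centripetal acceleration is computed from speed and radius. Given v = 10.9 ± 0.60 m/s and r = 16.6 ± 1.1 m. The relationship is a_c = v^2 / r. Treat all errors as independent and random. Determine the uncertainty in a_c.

0.920 m/s^2

Each factor contributes (exponent × relative error)² to (δa_c/a_c)²:
  (2·δv/v)² = (2×0.0550)² = 0.0121;  (-1·δr/r)² = (-1×0.0663)² = 0.00439
δa_c/a_c = √(0.0165) = 0.128
a_c = 7.16 m/s^2, so δa_c = 0.128 × 7.16 = 0.920 m/s^2.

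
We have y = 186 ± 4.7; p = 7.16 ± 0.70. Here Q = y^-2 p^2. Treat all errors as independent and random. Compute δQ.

0.000299

Since Q is a product/quotient, work with relative uncertainties:
  (-2·δy/y)² = (-2×0.0253)² = 0.00255;  (2·δp/p)² = (2×0.0978)² = 0.0382
δQ/Q = √(0.0408) = 0.202
Q = 0.00148, so δQ = 0.202 × 0.00148 = 0.000299.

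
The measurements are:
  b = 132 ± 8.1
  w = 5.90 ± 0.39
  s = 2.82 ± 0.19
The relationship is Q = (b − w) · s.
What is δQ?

33.1

Let u = b − w = 126. δu = √(δb² + δw²) = √(65.6 + 0.152) = 8.11, so δu/u = 0.0643.
Q is then a monomial in u, s:
δQ/Q = √((δu/u)² + (1·δs/s)²) = √(0.00414 + 0.00454) = 0.0931
Q = 356, so δQ = 0.0931 × 356 = 33.1.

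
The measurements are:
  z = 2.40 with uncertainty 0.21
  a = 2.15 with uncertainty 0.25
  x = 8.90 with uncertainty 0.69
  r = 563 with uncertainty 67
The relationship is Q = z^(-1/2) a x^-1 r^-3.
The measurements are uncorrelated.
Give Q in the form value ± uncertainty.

(8.74 ± 3.37) × 10^-10

Since Q is a product/quotient, work with relative uncertainties:
  (−½·δz/z)² = (-0.5×0.0875)² = 0.00191;  (1·δa/a)² = (1×0.116)² = 0.0135;  (-1·δx/x)² = (-1×0.0775)² = 0.00601;  (-3·δr/r)² = (-3×0.119)² = 0.127
δQ/Q = √(0.149) = 0.386
Q = 8.74e-10, so δQ = 0.386 × 8.74e-10 = 3.37e-10.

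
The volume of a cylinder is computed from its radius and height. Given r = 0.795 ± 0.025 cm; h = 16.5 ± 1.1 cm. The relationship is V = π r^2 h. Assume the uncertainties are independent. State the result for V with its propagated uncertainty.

V is a product of powers, so relative uncertainties combine in quadrature:
  (2·δr/r)² = (2×0.0314)² = 0.00396;  (1·δh/h)² = (1×0.0667)² = 0.00444
δV/V = √(0.00840) = 0.0917
V = 32.8 cm^3, so δV = 0.0917 × 32.8 = 3.00 cm^3.

32.8 ± 3.00 cm^3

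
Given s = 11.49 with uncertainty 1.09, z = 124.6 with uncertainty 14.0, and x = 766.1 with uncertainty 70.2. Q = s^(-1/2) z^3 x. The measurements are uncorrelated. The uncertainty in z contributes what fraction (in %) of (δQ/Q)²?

(δQ/Q)² = (−½·δs/s)² + (3·δz/z)² + (1·δx/x)²
  s term: (-0.5×0.0949)² = 0.00225
  z term: (3×0.112)² = 0.114
  x term: (1×0.0916)² = 0.00840
Total = 0.124. Share from z = 0.114/0.124 = 0.914.

91.4%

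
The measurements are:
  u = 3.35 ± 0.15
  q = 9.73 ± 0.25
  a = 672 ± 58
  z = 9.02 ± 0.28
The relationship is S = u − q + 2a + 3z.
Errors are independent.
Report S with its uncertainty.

1360 ± 116

Each term contributes (cᵢ δxᵢ)² to (δS)²:
  (δu)² = 0.0225;  (δq)² = 0.0625;  (2·δa)² = 13500;  (3·δz)² = 0.706
δS = √(13500) = 116
S = 1360.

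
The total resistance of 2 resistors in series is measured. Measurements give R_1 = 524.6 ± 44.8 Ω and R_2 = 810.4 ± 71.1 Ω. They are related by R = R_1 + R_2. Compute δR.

84.0 Ω

Each term contributes (cᵢ δxᵢ)² to (δR)²:
  (δR_1)² = 2010;  (δR_2)² = 5060
δR = √(7060) = 84.0 Ω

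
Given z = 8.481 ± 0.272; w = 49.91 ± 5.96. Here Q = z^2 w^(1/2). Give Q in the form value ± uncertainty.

For a monomial Q ∝ z^2, w^(1/2), fractional errors add in quadrature:
  (2·δz/z)² = (2×0.0321)² = 0.00411;  (½·δw/w)² = (0.5×0.119)² = 0.00356
δQ/Q = √(0.00768) = 0.0876
Q = 508.1, so δQ = 0.0876 × 508.1 = 44.5.

508.1 ± 44.5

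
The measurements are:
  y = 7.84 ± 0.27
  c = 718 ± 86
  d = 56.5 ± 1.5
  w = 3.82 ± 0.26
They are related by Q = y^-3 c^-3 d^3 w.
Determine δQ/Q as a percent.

38.8%

Products/powers → add relative errors in quadrature, weighted by exponent:
  (-3·δy/y)² = (-3×0.0344)² = 0.0107;  (-3·δc/c)² = (-3×0.120)² = 0.129;  (3·δd/d)² = (3×0.0265)² = 0.00634;  (1·δw/w)² = (1×0.0681)² = 0.00463
δQ/Q = √(0.151) = 0.388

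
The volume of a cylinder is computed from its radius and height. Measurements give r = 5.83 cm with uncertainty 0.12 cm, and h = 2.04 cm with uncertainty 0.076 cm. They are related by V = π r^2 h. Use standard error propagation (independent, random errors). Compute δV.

Since V is a product/quotient, work with relative uncertainties:
  (2·δr/r)² = (2×0.0206)² = 0.00169;  (1·δh/h)² = (1×0.0373)² = 0.00139
δV/V = √(0.00308) = 0.0555
V = 218 cm^3, so δV = 0.0555 × 218 = 12.1 cm^3.

12.1 cm^3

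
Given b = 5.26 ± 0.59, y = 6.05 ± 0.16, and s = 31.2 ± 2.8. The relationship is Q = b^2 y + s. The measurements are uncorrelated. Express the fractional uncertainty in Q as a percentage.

Let p = b^2·y = 167. δp/p = √((2·δb/b)² + (1·δy/y)²) = √(0.0503 + 0.000699) = 0.226, so δp = 37.8.
Q = p + s: δQ = √(δp² + δs²) = √(1430 + 7.84) = 37.9
Q = 199, so δQ/Q = 37.9/199 = 0.191.

19.1%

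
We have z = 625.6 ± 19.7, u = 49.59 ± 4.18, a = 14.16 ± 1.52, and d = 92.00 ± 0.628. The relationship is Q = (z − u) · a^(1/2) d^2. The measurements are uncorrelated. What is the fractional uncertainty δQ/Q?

Let w = z − u = 576.0. δw = √(δz² + δu²) = √(388 + 17.5) = 20.1, so δw/w = 0.0350.
Q is then a monomial in w, a, d:
δQ/Q = √((δw/w)² + (½·δa/a)² + (2·δd/d)²) = √(0.00122 + 0.00288 + 0.000186) = 0.0655

0.0655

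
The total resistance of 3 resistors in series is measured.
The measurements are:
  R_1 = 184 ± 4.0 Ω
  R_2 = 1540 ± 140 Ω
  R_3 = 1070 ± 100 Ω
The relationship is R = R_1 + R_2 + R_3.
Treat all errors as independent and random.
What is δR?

Each term contributes (cᵢ δxᵢ)² to (δR)²:
  (δR_1)² = 16.0;  (δR_2)² = 19600;  (δR_3)² = 10000
δR = √(29600) = 172 Ω

172 Ω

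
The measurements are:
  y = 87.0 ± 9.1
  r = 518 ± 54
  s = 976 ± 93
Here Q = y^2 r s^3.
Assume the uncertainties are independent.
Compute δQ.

1.35e+15

Each factor contributes (exponent × relative error)² to (δQ/Q)²:
  (2·δy/y)² = (2×0.105)² = 0.0438;  (1·δr/r)² = (1×0.104)² = 0.0109;  (3·δs/s)² = (3×0.0953)² = 0.0817
δQ/Q = √(0.136) = 0.369
Q = 3.65e+15, so δQ = 0.369 × 3.65e+15 = 1.35e+15.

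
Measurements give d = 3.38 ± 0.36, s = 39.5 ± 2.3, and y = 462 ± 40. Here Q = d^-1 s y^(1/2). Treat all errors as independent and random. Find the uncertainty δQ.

32.4

Relative error in a monomial: (δQ/Q)² = Σ (nᵢ · δxᵢ/xᵢ)².
  (-1·δd/d)² = (-1×0.107)² = 0.0113;  (1·δs/s)² = (1×0.0582)² = 0.00339;  (½·δy/y)² = (0.5×0.0866)² = 0.00187
δQ/Q = √(0.0166) = 0.129
Q = 251, so δQ = 0.129 × 251 = 32.4.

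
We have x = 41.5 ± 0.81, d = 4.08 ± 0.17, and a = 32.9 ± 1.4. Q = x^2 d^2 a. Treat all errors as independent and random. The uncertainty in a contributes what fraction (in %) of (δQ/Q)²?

17.6%

(δQ/Q)² = (2·δx/x)² + (2·δd/d)² + (1·δa/a)²
  x term: (2×0.0195)² = 0.00152
  d term: (2×0.0417)² = 0.00694
  a term: (1×0.0426)² = 0.00181
Total = 0.0103. Share from a = 0.00181/0.0103 = 0.176.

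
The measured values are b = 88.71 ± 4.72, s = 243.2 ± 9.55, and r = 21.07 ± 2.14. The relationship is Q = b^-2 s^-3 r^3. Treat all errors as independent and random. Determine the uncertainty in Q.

Q is a product of powers, so relative uncertainties combine in quadrature:
  (-2·δb/b)² = (-2×0.0532)² = 0.0113;  (-3·δs/s)² = (-3×0.0393)² = 0.0139;  (3·δr/r)² = (3×0.102)² = 0.0928
δQ/Q = √(0.118) = 0.344
Q = 8.263e-08, so δQ = 0.344 × 8.263e-08 = 2.84e-08.

2.84e-08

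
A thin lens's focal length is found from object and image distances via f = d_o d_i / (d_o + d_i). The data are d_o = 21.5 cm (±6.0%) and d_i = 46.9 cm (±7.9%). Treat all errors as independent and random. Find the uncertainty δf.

∂f/∂d_o = (d_i/(d_o+d_i))² = 0.470;  ∂f/∂d_i = (d_o/(d_o+d_i))² = 0.0988
δf = √((∂f/∂d_o · δd_o)² + (∂f/∂d_i · δd_i)²) = √(0.368 + 0.134) = 0.708 cm

0.708 cm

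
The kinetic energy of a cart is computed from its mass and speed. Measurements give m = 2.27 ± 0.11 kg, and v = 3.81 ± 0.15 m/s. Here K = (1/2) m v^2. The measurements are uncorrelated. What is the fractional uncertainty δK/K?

0.0925

Since K is a product/quotient, work with relative uncertainties:
  (1·δm/m)² = (1×0.0485)² = 0.00235;  (2·δv/v)² = (2×0.0394)² = 0.00620
δK/K = √(0.00855) = 0.0925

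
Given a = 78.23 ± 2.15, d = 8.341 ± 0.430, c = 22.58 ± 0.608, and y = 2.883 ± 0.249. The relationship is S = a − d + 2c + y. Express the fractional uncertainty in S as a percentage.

2.14%

Each term contributes (cᵢ δxᵢ)² to (δS)²:
  (δa)² = 4.62;  (δd)² = 0.185;  (2·δc)² = 1.48;  (δy)² = 0.0620
δS = √(6.35) = 2.52
S = 117.9, so δS/S = 2.52/117.9 = 0.0214.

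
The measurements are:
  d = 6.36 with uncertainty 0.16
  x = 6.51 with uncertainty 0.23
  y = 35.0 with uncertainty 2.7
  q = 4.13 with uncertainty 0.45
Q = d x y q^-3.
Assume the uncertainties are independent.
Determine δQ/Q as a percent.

33.9%

Q is a product of powers, so relative uncertainties combine in quadrature:
  (1·δd/d)² = (1×0.0252)² = 0.000633;  (1·δx/x)² = (1×0.0353)² = 0.00125;  (1·δy/y)² = (1×0.0771)² = 0.00595;  (-3·δq/q)² = (-3×0.109)² = 0.107
δQ/Q = √(0.115) = 0.339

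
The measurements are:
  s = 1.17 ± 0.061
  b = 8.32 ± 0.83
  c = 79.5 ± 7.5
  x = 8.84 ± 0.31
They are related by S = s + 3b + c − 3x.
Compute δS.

7.96

S is a linear combination, so absolute uncertainties add in quadrature:
  (δs)² = 0.00372;  (3·δb)² = 6.20;  (δc)² = 56.2;  (3·δx)² = 0.865
δS = √(63.3) = 7.96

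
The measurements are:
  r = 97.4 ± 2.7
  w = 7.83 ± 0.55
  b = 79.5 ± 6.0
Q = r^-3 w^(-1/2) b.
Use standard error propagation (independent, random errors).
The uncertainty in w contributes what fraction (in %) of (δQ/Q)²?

8.91%

(δQ/Q)² = (-3·δr/r)² + (−½·δw/w)² + (1·δb/b)²
  r term: (-3×0.0277)² = 0.00692
  w term: (-0.5×0.0702)² = 0.00123
  b term: (1×0.0755)² = 0.00570
Total = 0.0138. Share from w = 0.00123/0.0138 = 0.0891.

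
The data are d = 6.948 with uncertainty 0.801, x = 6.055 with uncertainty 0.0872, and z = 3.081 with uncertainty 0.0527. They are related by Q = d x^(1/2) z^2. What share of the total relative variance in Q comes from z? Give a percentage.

(δQ/Q)² = (1·δd/d)² + (½·δx/x)² + (2·δz/z)²
  d term: (1×0.115)² = 0.0133
  x term: (0.5×0.0144)² = 5.18e-05
  z term: (2×0.0171)² = 0.00117
Total = 0.0145. Share from z = 0.00117/0.0145 = 0.0806.

8.06%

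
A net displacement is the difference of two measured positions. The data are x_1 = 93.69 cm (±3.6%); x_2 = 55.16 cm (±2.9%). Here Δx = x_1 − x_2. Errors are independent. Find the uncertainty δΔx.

For a sum/difference, combine absolute errors in quadrature:
  (δx_1)² = 11.4;  (δx_2)² = 2.56
δΔx = √(13.9) = 3.73 cm

3.73 cm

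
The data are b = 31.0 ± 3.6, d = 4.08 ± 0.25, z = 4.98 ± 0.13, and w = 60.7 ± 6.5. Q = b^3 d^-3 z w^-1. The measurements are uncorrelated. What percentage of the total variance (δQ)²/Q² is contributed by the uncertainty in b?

72.5%

(δQ/Q)² = (3·δb/b)² + (-3·δd/d)² + (1·δz/z)² + (-1·δw/w)²
  b term: (3×0.116)² = 0.121
  d term: (-3×0.0613)² = 0.0338
  z term: (1×0.0261)² = 0.000681
  w term: (-1×0.107)² = 0.0115
Total = 0.167. Share from b = 0.121/0.167 = 0.725.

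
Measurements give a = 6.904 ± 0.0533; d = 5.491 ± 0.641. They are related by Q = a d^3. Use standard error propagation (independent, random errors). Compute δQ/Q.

Q is a product of powers, so relative uncertainties combine in quadrature:
  (1·δa/a)² = (1×0.00772)² = 5.96e-05;  (3·δd/d)² = (3×0.117)² = 0.123
δQ/Q = √(0.123) = 0.350

0.350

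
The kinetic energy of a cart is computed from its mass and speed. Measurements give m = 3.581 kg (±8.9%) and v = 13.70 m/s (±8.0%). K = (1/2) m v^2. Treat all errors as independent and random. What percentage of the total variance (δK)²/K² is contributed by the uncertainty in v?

76.4%

(δK/K)² = (1·δm/m)² + (2·δv/v)²
  m term: (1×0.0890)² = 0.00792
  v term: (2×0.0800)² = 0.0256
Total = 0.0335. Share from v = 0.0256/0.0335 = 0.764.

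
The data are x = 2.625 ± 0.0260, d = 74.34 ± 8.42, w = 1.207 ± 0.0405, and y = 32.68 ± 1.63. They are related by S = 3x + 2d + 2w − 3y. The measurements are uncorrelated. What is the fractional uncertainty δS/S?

0.288

S is a linear combination, so absolute uncertainties add in quadrature:
  (3·δx)² = 0.00608;  (2·δd)² = 284;  (2·δw)² = 0.00656;  (3·δy)² = 23.9
δS = √(308) = 17.5
S = 60.93, so δS/S = 17.5/60.93 = 0.288.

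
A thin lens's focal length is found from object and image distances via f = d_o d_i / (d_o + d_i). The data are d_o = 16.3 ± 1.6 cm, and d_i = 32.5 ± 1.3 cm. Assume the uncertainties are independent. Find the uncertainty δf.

0.724 cm

∂f/∂d_o = (d_i/(d_o+d_i))² = 0.444;  ∂f/∂d_i = (d_o/(d_o+d_i))² = 0.112
δf = √((∂f/∂d_o · δd_o)² + (∂f/∂d_i · δd_i)²) = √(0.504 + 0.0210) = 0.724 cm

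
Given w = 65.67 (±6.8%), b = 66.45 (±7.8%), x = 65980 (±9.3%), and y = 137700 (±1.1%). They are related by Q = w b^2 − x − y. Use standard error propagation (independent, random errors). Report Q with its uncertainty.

Let p = w·b^2 = 290000. δp/p = √((1·δw/w)² + (2·δb/b)²) = √(0.00462 + 0.0243) = 0.170, so δp = 49300.
Q = p − x − y: δQ = √(δp² + δx² + δy²) = √(2.44e+09 + 3.77e+07 + 2.29e+06) = 49700
Q = 86290.

86290 ± 49700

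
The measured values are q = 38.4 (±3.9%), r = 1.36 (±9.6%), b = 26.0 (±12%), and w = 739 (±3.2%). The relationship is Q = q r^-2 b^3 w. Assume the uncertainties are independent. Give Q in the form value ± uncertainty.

(2.70 ± 1.11) × 10^8

Relative error in a monomial: (δQ/Q)² = Σ (nᵢ · δxᵢ/xᵢ)².
  (1·δq/q)² = (1×0.0390)² = 0.00152;  (-2·δr/r)² = (-2×0.0960)² = 0.0369;  (3·δb/b)² = (3×0.120)² = 0.130;  (1·δw/w)² = (1×0.0320)² = 0.00102
δQ/Q = √(0.169) = 0.411
Q = 2.7e+08, so δQ = 0.411 × 2.7e+08 = 1.11e+08.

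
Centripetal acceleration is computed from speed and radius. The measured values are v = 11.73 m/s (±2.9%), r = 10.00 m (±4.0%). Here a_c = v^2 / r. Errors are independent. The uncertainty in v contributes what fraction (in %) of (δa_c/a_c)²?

67.8%

(δa_c/a_c)² = (2·δv/v)² + (-1·δr/r)²
  v term: (2×0.0290)² = 0.00336
  r term: (-1×0.0400)² = 0.00160
Total = 0.00496. Share from v = 0.00336/0.00496 = 0.678.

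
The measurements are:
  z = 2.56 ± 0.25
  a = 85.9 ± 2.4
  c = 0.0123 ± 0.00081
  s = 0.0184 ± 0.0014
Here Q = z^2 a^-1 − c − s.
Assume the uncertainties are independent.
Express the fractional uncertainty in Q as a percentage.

Let p = z^2·a^-1 = 0.0763. δp/p = √((2·δz/z)² + (-1·δa/a)²) = √(0.0381 + 0.000781) = 0.197, so δp = 0.0151.
Q = p − c − s: δQ = √(δp² + δc² + δs²) = √(0.000227 + 6.56e-07 + 1.96e-06) = 0.0151
Q = 0.0456, so δQ/Q = 0.0151/0.0456 = 0.332.

33.2%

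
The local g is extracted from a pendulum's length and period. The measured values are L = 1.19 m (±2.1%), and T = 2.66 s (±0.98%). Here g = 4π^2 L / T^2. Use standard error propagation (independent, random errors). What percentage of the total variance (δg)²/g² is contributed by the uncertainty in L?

(δg/g)² = (1·δL/L)² + (-2·δT/T)²
  L term: (1×0.0210)² = 0.000441
  T term: (-2×0.00980)² = 0.000384
Total = 0.000825. Share from L = 0.000441/0.000825 = 0.534.

53.4%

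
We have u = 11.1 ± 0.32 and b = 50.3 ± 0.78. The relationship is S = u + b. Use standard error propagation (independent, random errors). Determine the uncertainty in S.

0.843

S is a linear combination, so absolute uncertainties add in quadrature:
  (δu)² = 0.102;  (δb)² = 0.608
δS = √(0.711) = 0.843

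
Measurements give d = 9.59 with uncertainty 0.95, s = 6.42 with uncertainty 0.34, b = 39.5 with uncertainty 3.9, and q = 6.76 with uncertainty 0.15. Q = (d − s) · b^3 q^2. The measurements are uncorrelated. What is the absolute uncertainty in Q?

Let u = d − s = 3.17. δu = √(δd² + δs²) = √(0.902 + 0.116) = 1.01, so δu/u = 0.318.
Q is then a monomial in u, b, q:
δQ/Q = √((δu/u)² + (3·δb/b)² + (2·δq/q)²) = √(0.101 + 0.0877 + 0.00197) = 0.437
Q = 8.93e+06, so δQ = 0.437 × 8.93e+06 = 3.9e+06.

3.9e+06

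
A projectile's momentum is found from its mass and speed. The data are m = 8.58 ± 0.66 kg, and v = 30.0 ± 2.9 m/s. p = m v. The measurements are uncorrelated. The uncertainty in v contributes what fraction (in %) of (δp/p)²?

61.2%

(δp/p)² = (1·δm/m)² + (1·δv/v)²
  m term: (1×0.0769)² = 0.00592
  v term: (1×0.0967)² = 0.00934
Total = 0.0153. Share from v = 0.00934/0.0153 = 0.612.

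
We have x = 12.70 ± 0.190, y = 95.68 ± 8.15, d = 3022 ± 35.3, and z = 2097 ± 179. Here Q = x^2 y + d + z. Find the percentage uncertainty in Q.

Let p = x^2·y = 15430. δp/p = √((2·δx/x)² + (1·δy/y)²) = √(0.000895 + 0.00726) = 0.0903, so δp = 1390.
Q = p + d + z: δQ = √(δp² + δd² + δz²) = √(1.94e+06 + 1250 + 32000) = 1410
Q = 20550, so δQ/Q = 1410/20550 = 0.0684.

6.84%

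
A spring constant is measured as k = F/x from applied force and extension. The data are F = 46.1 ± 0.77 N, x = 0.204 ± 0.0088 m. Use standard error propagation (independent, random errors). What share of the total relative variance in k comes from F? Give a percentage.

13.0%

(δk/k)² = (1·δF/F)² + (-1·δx/x)²
  F term: (1×0.0167)² = 0.000279
  x term: (-1×0.0431)² = 0.00186
Total = 0.00214. Share from F = 0.000279/0.00214 = 0.130.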